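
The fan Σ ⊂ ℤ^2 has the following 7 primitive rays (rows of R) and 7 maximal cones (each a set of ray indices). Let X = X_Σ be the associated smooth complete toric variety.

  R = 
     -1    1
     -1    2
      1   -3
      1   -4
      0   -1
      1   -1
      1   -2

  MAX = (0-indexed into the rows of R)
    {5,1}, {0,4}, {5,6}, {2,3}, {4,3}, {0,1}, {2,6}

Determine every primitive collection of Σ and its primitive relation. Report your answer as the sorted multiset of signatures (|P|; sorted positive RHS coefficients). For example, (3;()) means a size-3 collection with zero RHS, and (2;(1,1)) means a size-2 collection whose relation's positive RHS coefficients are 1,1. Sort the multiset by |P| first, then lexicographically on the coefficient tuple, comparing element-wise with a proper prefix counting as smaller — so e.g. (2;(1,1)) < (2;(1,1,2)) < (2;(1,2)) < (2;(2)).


14 collections generate NE(X_Σ); each relation:

  P = {0,5}:  v_{0} + v_{5} = 0  →  sig = (2;())
  P = {1,6}:  v_{1} + v_{6} = 0  →  sig = (2;())
  P = {0,6}:  v_{0} + v_{6} = v_{4}  →  sig = (2;(1))
  P = {1,2}:  v_{1} + v_{2} = v_{4}  →  sig = (2;(1))
  P = {1,4}:  v_{1} + v_{4} = v_{0}  →  sig = (2;(1))
  P = {2,4}:  v_{2} + v_{4} = v_{3}  →  sig = (2;(1))
  P = {4,5}:  v_{4} + v_{5} = v_{6}  →  sig = (2;(1))
  P = {4,6}:  v_{4} + v_{6} = v_{2}  →  sig = (2;(1))
  P = {3,5}:  v_{3} + v_{5} = v_{2} + v_{6}  →  sig = (2;(1,1))
  P = {0,2}:  v_{0} + v_{2} = 2·v_{4}  →  sig = (2;(2))
  P = {1,3}:  v_{1} + v_{3} = 2·v_{4}  →  sig = (2;(2))
  P = {2,5}:  v_{2} + v_{5} = 2·v_{6}  →  sig = (2;(2))
  P = {3,6}:  v_{3} + v_{6} = 2·v_{2}  →  sig = (2;(2))
  P = {0,3}:  v_{0} + v_{3} = 3·v_{4}  →  sig = (2;(3))

Hence PRS(X_Σ) =
    (2;())
    (2;())
    (2;(1))
    (2;(1))
    (2;(1))
    (2;(1))
    (2;(1))
    (2;(1))
    (2;(1,1))
    (2;(2))
    (2;(2))
    (2;(2))
    (2;(2))
    (2;(3))


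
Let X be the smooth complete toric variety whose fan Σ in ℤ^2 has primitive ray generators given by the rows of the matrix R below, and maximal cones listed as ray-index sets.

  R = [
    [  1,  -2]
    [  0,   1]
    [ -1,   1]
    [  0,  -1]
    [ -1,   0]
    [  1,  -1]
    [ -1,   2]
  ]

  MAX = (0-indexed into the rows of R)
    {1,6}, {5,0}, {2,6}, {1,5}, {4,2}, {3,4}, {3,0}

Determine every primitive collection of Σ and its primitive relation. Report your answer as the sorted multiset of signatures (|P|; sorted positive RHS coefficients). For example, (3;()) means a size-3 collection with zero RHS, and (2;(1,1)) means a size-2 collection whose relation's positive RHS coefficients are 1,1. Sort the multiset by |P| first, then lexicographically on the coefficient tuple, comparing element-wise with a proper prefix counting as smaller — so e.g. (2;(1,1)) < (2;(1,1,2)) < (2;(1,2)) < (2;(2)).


Σ has 14 primitive collections:

  P={0,6}:  v_{0} + v_{6} = 0  ⟹  sig = (2;())
  P={1,3}:  v_{1} + v_{3} = 0  ⟹  sig = (2;())
  P={2,5}:  v_{2} + v_{5} = 0  ⟹  sig = (2;())
  P={0,1}:  v_{0} + v_{1} = v_{5}  ⟹  sig = (2;(1))
  P={0,2}:  v_{0} + v_{2} = v_{3}  ⟹  sig = (2;(1))
  P={1,2}:  v_{1} + v_{2} = v_{6}  ⟹  sig = (2;(1))
  P={1,4}:  v_{1} + v_{4} = v_{2}  ⟹  sig = (2;(1))
  P={2,3}:  v_{2} + v_{3} = v_{4}  ⟹  sig = (2;(1))
  P={3,5}:  v_{3} + v_{5} = v_{0}  ⟹  sig = (2;(1))
  P={3,6}:  v_{3} + v_{6} = v_{2}  ⟹  sig = (2;(1))
  P={4,5}:  v_{4} + v_{5} = v_{3}  ⟹  sig = (2;(1))
  P={5,6}:  v_{5} + v_{6} = v_{1}  ⟹  sig = (2;(1))
  P={0,4}:  v_{0} + v_{4} = 2·v_{3}  ⟹  sig = (2;(2))
  P={4,6}:  v_{4} + v_{6} = 2·v_{2}  ⟹  sig = (2;(2))

Hence PRS(X_Σ) =
    |P|=2: 14 collections, coeffs (), (), (), (1), (1), (1), (1), (1), (1), (1), (1), (1), (2), (2)


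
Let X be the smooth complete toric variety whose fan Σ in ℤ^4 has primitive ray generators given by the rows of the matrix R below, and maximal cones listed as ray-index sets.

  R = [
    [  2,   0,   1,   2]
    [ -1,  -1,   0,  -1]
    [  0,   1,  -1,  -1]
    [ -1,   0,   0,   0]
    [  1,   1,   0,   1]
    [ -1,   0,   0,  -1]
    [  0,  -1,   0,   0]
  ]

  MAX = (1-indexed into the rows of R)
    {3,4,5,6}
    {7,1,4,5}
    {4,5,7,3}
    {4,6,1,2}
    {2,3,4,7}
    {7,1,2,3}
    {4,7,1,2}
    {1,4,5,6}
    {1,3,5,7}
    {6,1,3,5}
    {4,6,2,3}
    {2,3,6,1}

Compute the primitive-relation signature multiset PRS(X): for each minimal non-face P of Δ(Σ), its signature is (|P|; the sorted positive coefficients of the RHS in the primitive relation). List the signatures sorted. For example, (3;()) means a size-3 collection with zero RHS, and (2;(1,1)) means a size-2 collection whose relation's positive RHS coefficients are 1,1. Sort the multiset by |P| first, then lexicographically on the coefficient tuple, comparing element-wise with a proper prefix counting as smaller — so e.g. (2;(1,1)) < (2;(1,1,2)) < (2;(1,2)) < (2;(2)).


Δ(Σ) — 7 vertices, 3 min non-faces:

  P={2,5}:  v_{2} + v_{5} = 0  →  sig = (2;())
  P={6,7}:  v_{6} + v_{7} = v_{2}  →  sig = (2;(1))
  P={1,3,4}:  v_{1} + v_{3} + v_{4} = v_{5}  →  sig = (3;(1))

Sorted signature multiset PRS(X):
    |P|=2: 2 collections, coeffs (), (1)
    |P|=3: 1 collection, coeffs (1)


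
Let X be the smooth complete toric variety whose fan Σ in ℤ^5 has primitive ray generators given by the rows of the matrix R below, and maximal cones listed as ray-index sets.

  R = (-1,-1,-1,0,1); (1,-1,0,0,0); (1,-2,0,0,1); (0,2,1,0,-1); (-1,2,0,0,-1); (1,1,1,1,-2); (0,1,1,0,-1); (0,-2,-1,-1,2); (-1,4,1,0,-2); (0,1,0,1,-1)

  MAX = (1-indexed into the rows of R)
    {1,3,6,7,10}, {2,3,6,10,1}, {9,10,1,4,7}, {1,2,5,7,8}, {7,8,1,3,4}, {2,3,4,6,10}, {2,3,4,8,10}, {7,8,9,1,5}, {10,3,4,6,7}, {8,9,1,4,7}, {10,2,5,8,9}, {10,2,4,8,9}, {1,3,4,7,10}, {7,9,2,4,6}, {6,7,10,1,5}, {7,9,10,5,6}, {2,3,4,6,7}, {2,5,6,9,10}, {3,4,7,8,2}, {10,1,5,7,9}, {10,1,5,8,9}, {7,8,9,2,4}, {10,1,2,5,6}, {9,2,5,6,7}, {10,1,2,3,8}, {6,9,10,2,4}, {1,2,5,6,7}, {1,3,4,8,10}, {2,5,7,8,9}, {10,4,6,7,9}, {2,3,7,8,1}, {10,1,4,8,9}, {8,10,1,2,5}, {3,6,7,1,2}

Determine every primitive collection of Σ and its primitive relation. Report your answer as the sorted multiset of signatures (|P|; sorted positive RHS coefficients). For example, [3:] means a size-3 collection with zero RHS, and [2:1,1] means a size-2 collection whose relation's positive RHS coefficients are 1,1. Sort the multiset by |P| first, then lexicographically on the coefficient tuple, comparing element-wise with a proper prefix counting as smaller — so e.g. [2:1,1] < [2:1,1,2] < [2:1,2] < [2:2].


|primitive collections| = 10. Relations:

  • {3,5}:  v_{3} + v_{5} = 0 — sig = [2:]
  • {3,9}:  v_{3} + v_{9} = v_{4} — sig = [2:1]
  • {4,5}:  v_{4} + v_{5} = v_{9} — sig = [2:1]
  • {6,8}:  v_{6} + v_{8} = v_{2} — sig = [2:1]
  • {1,2,4}:  v_{1} + v_{2} + v_{4} = 0 — sig = [3:]
  • {7,8,10}:  v_{7} + v_{8} + v_{10} = 0 — sig = [3:]
  • {1,2,9}:  v_{1} + v_{2} + v_{9} = v_{5} — sig = [3:1]
  • {2,7,10}:  v_{2} + v_{7} + v_{10} = v_{6} — sig = [3:1]
  • {1,4,6}:  v_{1} + v_{4} + v_{6} = v_{7} + v_{10} — sig = [3:1,1]
  • {1,6,9}:  v_{1} + v_{6} + v_{9} = v_{5} + v_{7} + v_{10} — sig = [3:1,1,1]

Hence PRS(X_Σ) =
{ [2:],  [2:1] ×3,  [3:] ×2,  [3:1] ×2,  [3:1,1],  [3:1,1,1] }


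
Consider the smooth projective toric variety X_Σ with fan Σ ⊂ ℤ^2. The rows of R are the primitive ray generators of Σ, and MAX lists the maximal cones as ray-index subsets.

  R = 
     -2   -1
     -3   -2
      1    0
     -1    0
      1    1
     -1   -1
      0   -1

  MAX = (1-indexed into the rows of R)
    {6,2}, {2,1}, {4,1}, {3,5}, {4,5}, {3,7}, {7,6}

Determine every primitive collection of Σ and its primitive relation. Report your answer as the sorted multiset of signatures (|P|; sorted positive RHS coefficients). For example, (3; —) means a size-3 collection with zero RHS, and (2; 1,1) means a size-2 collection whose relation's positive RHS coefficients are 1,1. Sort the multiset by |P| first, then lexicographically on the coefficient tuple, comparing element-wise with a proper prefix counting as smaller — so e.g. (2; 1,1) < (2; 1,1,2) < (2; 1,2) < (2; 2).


14 collections generate NE(X_Σ); each relation:

  P = {3,4}:  v_{3} + v_{4} = 0  ⟹  sig = (2; —)
  P = {5,6}:  v_{5} + v_{6} = 0  ⟹  sig = (2; —)
  P = {1,3}:  v_{1} + v_{3} = v_{6}  ⟹  sig = (2; 1)
  P = {1,5}:  v_{1} + v_{5} = v_{4}  ⟹  sig = (2; 1)
  P = {1,6}:  v_{1} + v_{6} = v_{2}  ⟹  sig = (2; 1)
  P = {2,5}:  v_{2} + v_{5} = v_{1}  ⟹  sig = (2; 1)
  P = {3,6}:  v_{3} + v_{6} = v_{7}  ⟹  sig = (2; 1)
  P = {4,6}:  v_{4} + v_{6} = v_{1}  ⟹  sig = (2; 1)
  P = {4,7}:  v_{4} + v_{7} = v_{6}  ⟹  sig = (2; 1)
  P = {5,7}:  v_{5} + v_{7} = v_{3}  ⟹  sig = (2; 1)
  P = {1,7}:  v_{1} + v_{7} = 2·v_{6}  ⟹  sig = (2; 2)
  P = {2,3}:  v_{2} + v_{3} = 2·v_{6}  ⟹  sig = (2; 2)
  P = {2,4}:  v_{2} + v_{4} = 2·v_{1}  ⟹  sig = (2; 2)
  P = {2,7}:  v_{2} + v_{7} = 3·v_{6}  ⟹  sig = (2; 3)

Hence PRS(X_Σ) =
{ (2; —) ×2,  (2; 1) ×8,  (2; 2) ×3,  (2; 3) }


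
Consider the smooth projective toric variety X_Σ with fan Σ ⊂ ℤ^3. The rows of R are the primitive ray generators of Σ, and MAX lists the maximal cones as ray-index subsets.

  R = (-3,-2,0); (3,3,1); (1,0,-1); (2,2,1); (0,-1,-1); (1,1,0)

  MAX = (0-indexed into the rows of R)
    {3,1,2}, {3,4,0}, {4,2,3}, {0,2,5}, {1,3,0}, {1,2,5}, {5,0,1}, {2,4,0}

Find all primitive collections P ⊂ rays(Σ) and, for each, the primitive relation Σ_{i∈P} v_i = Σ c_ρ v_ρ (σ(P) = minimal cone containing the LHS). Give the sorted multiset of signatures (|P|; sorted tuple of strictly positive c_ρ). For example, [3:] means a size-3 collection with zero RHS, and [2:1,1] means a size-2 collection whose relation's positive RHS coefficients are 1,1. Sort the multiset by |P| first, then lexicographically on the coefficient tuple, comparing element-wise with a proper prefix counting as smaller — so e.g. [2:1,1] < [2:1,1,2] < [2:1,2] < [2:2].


Σ has 5 primitive collections:

  {3,5}:  v_{3} + v_{5} = v_{1}  ⇒ sig = [2:1]
  {4,5}:  v_{4} + v_{5} = v_{2}  ⇒ sig = [2:1]
  {1,4}:  v_{1} + v_{4} = v_{2} + v_{3}  ⇒ sig = [2:1,1]
  {0,2,3}:  v_{0} + v_{2} + v_{3} = 0  ⇒ sig = [3:]
  {0,1,2}:  v_{0} + v_{1} + v_{2} = v_{5}  ⇒ sig = [3:1]

so the primitive-relation signature multiset is
    [2:1]
    [2:1]
    [2:1,1]
    [3:]
    [3:1]


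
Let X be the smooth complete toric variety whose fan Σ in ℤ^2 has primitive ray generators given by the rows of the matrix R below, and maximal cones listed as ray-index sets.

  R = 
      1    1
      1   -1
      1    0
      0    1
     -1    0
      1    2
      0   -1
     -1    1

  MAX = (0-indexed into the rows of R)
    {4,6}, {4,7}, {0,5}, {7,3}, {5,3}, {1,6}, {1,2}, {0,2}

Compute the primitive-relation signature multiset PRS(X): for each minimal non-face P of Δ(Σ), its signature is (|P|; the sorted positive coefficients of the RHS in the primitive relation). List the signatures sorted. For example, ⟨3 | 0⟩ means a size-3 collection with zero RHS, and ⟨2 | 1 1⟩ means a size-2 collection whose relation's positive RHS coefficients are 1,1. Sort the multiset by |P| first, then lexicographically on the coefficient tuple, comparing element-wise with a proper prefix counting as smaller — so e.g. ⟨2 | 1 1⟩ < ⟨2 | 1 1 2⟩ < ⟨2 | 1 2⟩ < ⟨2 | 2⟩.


Minimal non-faces — 20 found among 8 rays, 8 max cones:

  {1,7}:  v_{1} + v_{7} = 0 ; sig = ⟨2 | 0⟩
  {2,4}:  v_{2} + v_{4} = 0 ; sig = ⟨2 | 0⟩
  {3,6}:  v_{3} + v_{6} = 0 ; sig = ⟨2 | 0⟩
  {0,3}:  v_{0} + v_{3} = v_{5} ; sig = ⟨2 | 1⟩
  {0,4}:  v_{0} + v_{4} = v_{3} ; sig = ⟨2 | 1⟩
  {0,6}:  v_{0} + v_{6} = v_{2} ; sig = ⟨2 | 1⟩
  {1,3}:  v_{1} + v_{3} = v_{2} ; sig = ⟨2 | 1⟩
  {1,4}:  v_{1} + v_{4} = v_{6} ; sig = ⟨2 | 1⟩
  {2,3}:  v_{2} + v_{3} = v_{0} ; sig = ⟨2 | 1⟩
  {2,6}:  v_{2} + v_{6} = v_{1} ; sig = ⟨2 | 1⟩
  {2,7}:  v_{2} + v_{7} = v_{3} ; sig = ⟨2 | 1⟩
  {3,4}:  v_{3} + v_{4} = v_{7} ; sig = ⟨2 | 1⟩
  {5,6}:  v_{5} + v_{6} = v_{0} ; sig = ⟨2 | 1⟩
  {6,7}:  v_{6} + v_{7} = v_{4} ; sig = ⟨2 | 1⟩
  {1,5}:  v_{1} + v_{5} = v_{0} + v_{2} ; sig = ⟨2 | 1 1⟩
  {0,1}:  v_{0} + v_{1} = 2·v_{2} ; sig = ⟨2 | 2⟩
  {0,7}:  v_{0} + v_{7} = 2·v_{3} ; sig = ⟨2 | 2⟩
  {2,5}:  v_{2} + v_{5} = 2·v_{0} ; sig = ⟨2 | 2⟩
  {4,5}:  v_{4} + v_{5} = 2·v_{3} ; sig = ⟨2 | 2⟩
  {5,7}:  v_{5} + v_{7} = 3·v_{3} ; sig = ⟨2 | 3⟩

Hence PRS(X_Σ) =
{ ⟨2 | 0⟩ ×3,  ⟨2 | 1⟩ ×11,  ⟨2 | 1 1⟩,  ⟨2 | 2⟩ ×4,  ⟨2 | 3⟩ }


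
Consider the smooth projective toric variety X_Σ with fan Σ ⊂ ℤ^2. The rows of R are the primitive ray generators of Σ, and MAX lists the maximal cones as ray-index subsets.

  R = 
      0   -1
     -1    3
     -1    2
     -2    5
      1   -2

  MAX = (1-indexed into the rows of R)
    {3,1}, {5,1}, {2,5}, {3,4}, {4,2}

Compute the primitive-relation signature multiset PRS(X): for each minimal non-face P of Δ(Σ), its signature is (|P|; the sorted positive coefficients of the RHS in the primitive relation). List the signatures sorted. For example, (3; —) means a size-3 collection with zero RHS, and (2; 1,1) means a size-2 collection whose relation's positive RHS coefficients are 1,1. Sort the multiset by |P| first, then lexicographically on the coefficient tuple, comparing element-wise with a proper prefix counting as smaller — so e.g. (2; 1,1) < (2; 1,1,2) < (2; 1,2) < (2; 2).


Primitive collections (5):

  P = {3,5}:  v_{3} + v_{5} = 0 ; sig = (2; —)
  P = {1,2}:  v_{1} + v_{2} = v_{3} ; sig = (2; 1)
  P = {2,3}:  v_{2} + v_{3} = v_{4} ; sig = (2; 1)
  P = {4,5}:  v_{4} + v_{5} = v_{2} ; sig = (2; 1)
  P = {1,4}:  v_{1} + v_{4} = 2·v_{3} ; sig = (2; 2)

Signatures (|P|; sorted positive RHS coefficients), sorted:
[(2; —), (2; 1), (2; 1), (2; 1), (2; 2)]


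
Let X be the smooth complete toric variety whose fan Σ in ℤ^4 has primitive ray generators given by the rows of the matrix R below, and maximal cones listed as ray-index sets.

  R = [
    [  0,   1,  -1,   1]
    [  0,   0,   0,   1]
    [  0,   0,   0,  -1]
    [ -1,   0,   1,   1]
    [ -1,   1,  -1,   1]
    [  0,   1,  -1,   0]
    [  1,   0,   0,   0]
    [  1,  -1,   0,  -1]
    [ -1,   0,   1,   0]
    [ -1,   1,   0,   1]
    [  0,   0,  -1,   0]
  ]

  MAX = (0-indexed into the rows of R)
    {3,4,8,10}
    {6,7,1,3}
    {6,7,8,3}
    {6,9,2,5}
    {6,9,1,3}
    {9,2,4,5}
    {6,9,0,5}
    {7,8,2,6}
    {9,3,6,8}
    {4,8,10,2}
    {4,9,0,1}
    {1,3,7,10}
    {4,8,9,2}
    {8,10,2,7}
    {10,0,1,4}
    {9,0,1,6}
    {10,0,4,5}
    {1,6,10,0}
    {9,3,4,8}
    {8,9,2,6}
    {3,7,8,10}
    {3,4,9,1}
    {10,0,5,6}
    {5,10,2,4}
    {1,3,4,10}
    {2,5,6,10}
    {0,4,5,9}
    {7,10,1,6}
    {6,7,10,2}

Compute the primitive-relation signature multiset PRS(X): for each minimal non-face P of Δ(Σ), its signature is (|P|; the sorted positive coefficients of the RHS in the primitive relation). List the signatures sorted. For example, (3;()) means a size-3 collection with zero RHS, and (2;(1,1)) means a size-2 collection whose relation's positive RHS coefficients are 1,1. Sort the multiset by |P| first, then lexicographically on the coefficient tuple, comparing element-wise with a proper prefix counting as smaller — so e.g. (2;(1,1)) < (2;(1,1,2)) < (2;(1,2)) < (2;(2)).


17 collections generate NE(X_Σ); each relation:

  {1,2}:  v_{1} + v_{2} = 0 ; sig = (2;())
  {7,9}:  v_{7} + v_{9} = 0 ; sig = (2;())
  {0,2}:  v_{0} + v_{2} = v_{5} ; sig = (2;(1))
  {0,8}:  v_{0} + v_{8} = v_{9} ; sig = (2;(1))
  {1,5}:  v_{1} + v_{5} = v_{0} ; sig = (2;(1))
  {1,8}:  v_{1} + v_{8} = v_{3} ; sig = (2;(1))
  {2,3}:  v_{2} + v_{3} = v_{8} ; sig = (2;(1))
  {3,5}:  v_{3} + v_{5} = v_{9} ; sig = (2;(1))
  {4,6}:  v_{4} + v_{6} = v_{0} ; sig = (2;(1))
  {4,7}:  v_{4} + v_{7} = v_{10} ; sig = (2;(1))
  {9,10}:  v_{9} + v_{10} = v_{4} ; sig = (2;(1))
  {0,3}:  v_{0} + v_{3} = v_{1} + v_{9} ; sig = (2;(1,1))
  {0,7}:  v_{0} + v_{7} = v_{6} + v_{10} ; sig = (2;(1,1))
  {5,8}:  v_{5} + v_{8} = v_{2} + v_{9} ; sig = (2;(1,1))
  {5,7}:  v_{5} + v_{7} = v_{2} + v_{6} + v_{10} ; sig = (2;(1,1,1))
  {6,8,10}:  v_{6} + v_{8} + v_{10} = 0 ; sig = (3;())
  {3,6,10}:  v_{3} + v_{6} + v_{10} = v_{1} ; sig = (3;(1))

so the primitive-relation signature multiset is
    (2;())
    (2;())
    (2;(1))
    (2;(1))
    (2;(1))
    (2;(1))
    (2;(1))
    (2;(1))
    (2;(1))
    (2;(1))
    (2;(1))
    (2;(1,1))
    (2;(1,1))
    (2;(1,1))
    (2;(1,1,1))
    (3;())
    (3;(1))


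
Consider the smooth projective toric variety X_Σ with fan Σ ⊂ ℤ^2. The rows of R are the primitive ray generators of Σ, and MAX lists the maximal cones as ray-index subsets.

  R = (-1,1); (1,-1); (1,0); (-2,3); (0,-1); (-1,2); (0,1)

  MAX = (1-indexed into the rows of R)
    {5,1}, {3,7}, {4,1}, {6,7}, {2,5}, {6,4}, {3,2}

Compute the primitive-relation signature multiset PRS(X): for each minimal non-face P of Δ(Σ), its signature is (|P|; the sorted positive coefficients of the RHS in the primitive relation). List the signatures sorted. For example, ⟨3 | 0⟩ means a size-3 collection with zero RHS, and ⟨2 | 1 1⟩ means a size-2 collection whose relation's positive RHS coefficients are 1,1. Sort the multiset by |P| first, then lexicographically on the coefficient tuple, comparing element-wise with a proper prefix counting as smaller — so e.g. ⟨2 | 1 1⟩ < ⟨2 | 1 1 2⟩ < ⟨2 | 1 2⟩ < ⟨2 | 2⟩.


Σ has 14 primitive collections:

  • {1,2}:  v_{1} + v_{2} = 0  ⟹  sig = ⟨2 | 0⟩
  • {5,7}:  v_{5} + v_{7} = 0  ⟹  sig = ⟨2 | 0⟩
  • {1,3}:  v_{1} + v_{3} = v_{7}  ⟹  sig = ⟨2 | 1⟩
  • {1,6}:  v_{1} + v_{6} = v_{4}  ⟹  sig = ⟨2 | 1⟩
  • {1,7}:  v_{1} + v_{7} = v_{6}  ⟹  sig = ⟨2 | 1⟩
  • {2,4}:  v_{2} + v_{4} = v_{6}  ⟹  sig = ⟨2 | 1⟩
  • {2,6}:  v_{2} + v_{6} = v_{7}  ⟹  sig = ⟨2 | 1⟩
  • {2,7}:  v_{2} + v_{7} = v_{3}  ⟹  sig = ⟨2 | 1⟩
  • {3,5}:  v_{3} + v_{5} = v_{2}  ⟹  sig = ⟨2 | 1⟩
  • {5,6}:  v_{5} + v_{6} = v_{1}  ⟹  sig = ⟨2 | 1⟩
  • {3,4}:  v_{3} + v_{4} = v_{6} + v_{7}  ⟹  sig = ⟨2 | 1 1⟩
  • {3,6}:  v_{3} + v_{6} = 2·v_{7}  ⟹  sig = ⟨2 | 2⟩
  • {4,5}:  v_{4} + v_{5} = 2·v_{1}  ⟹  sig = ⟨2 | 2⟩
  • {4,7}:  v_{4} + v_{7} = 2·v_{6}  ⟹  sig = ⟨2 | 2⟩

Hence PRS(X_Σ) =
    ⟨2 | 0⟩
    ⟨2 | 0⟩
    ⟨2 | 1⟩
    ⟨2 | 1⟩
    ⟨2 | 1⟩
    ⟨2 | 1⟩
    ⟨2 | 1⟩
    ⟨2 | 1⟩
    ⟨2 | 1⟩
    ⟨2 | 1⟩
    ⟨2 | 1 1⟩
    ⟨2 | 2⟩
    ⟨2 | 2⟩
    ⟨2 | 2⟩


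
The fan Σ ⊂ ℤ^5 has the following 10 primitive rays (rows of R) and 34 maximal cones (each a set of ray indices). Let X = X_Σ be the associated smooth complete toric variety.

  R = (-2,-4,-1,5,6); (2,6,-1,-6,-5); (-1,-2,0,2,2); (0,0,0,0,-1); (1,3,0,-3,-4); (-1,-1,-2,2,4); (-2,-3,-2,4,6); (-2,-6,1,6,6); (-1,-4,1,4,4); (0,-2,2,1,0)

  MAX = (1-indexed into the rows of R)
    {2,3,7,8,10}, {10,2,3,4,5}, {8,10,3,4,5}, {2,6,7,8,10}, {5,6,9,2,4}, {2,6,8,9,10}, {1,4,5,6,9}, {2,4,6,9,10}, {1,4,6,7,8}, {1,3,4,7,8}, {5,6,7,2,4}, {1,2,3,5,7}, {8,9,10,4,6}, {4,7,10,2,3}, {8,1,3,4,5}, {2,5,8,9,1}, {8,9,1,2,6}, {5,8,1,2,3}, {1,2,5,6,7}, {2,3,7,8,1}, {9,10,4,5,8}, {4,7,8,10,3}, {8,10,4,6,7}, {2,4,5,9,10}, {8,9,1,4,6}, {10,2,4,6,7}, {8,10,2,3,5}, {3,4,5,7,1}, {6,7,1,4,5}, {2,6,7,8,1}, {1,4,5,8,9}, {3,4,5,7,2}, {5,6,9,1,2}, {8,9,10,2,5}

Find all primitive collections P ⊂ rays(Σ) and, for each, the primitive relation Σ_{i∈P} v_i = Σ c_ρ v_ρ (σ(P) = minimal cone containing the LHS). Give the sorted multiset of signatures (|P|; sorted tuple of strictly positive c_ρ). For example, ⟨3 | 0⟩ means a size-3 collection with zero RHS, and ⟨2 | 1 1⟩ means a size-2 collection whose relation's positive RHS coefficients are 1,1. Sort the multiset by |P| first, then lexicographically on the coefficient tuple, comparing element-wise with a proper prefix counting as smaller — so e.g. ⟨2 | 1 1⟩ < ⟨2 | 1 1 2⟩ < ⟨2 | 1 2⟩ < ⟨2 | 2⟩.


The 10 primitive collections of Σ (r=10, n=5):

  P = {1,10}:  v_{1} + v_{10} = v_{8}  →  sig = ⟨2 | 1⟩
  P = {3,6}:  v_{3} + v_{6} = v_{7}  →  sig = ⟨2 | 1⟩
  P = {3,9}:  v_{3} + v_{9} = v_{8}  →  sig = ⟨2 | 1⟩
  P = {7,9}:  v_{7} + v_{9} = v_{6} + v_{8}  →  sig = ⟨2 | 1 1⟩
  P = {2,4,8}:  v_{2} + v_{4} + v_{8} = 0  →  sig = ⟨3 | 0⟩
  P = {5,6,10}:  v_{5} + v_{6} + v_{10} = 0  →  sig = ⟨3 | 0⟩
  P = {5,6,8}:  v_{5} + v_{6} + v_{8} = v_{1}  →  sig = ⟨3 | 1⟩
  P = {5,7,10}:  v_{5} + v_{7} + v_{10} = v_{3}  →  sig = ⟨3 | 1⟩
  P = {1,2,4}:  v_{1} + v_{2} + v_{4} = v_{5} + v_{6}  →  sig = ⟨3 | 1 1⟩
  P = {5,7,8}:  v_{5} + v_{7} + v_{8} = v_{1} + v_{3}  →  sig = ⟨3 | 1 1⟩

Signatures (|P|; sorted positive RHS coefficients), sorted:
[⟨2 | 1⟩, ⟨2 | 1⟩, ⟨2 | 1⟩, ⟨2 | 1 1⟩, ⟨3 | 0⟩, ⟨3 | 0⟩, ⟨3 | 1⟩, ⟨3 | 1⟩, ⟨3 | 1 1⟩, ⟨3 | 1 1⟩]


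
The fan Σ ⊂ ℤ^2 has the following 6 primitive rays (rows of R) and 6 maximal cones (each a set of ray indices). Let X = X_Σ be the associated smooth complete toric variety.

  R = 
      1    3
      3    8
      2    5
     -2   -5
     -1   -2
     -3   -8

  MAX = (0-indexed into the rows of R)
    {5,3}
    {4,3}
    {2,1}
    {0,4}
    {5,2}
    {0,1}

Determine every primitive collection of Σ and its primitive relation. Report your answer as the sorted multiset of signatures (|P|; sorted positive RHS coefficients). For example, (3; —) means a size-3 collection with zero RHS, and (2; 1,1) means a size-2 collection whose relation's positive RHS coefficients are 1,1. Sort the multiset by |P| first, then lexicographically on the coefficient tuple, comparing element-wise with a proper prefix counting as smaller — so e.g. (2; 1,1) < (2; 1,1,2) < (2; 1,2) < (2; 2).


Primitive collections (9):

  • {1,5}:  v_{1} + v_{5} = 0  so sig = (2; —)
  • {2,3}:  v_{2} + v_{3} = 0  so sig = (2; —)
  • {0,2}:  v_{0} + v_{2} = v_{1}  so sig = (2; 1)
  • {0,3}:  v_{0} + v_{3} = v_{4}  so sig = (2; 1)
  • {0,5}:  v_{0} + v_{5} = v_{3}  so sig = (2; 1)
  • {1,3}:  v_{1} + v_{3} = v_{0}  so sig = (2; 1)
  • {2,4}:  v_{2} + v_{4} = v_{0}  so sig = (2; 1)
  • {1,4}:  v_{1} + v_{4} = 2·v_{0}  so sig = (2; 2)
  • {4,5}:  v_{4} + v_{5} = 2·v_{3}  so sig = (2; 2)

Signatures (|P|; sorted positive RHS coefficients), sorted:
    (2; —)
    (2; —)
    (2; 1)
    (2; 1)
    (2; 1)
    (2; 1)
    (2; 1)
    (2; 2)
    (2; 2)


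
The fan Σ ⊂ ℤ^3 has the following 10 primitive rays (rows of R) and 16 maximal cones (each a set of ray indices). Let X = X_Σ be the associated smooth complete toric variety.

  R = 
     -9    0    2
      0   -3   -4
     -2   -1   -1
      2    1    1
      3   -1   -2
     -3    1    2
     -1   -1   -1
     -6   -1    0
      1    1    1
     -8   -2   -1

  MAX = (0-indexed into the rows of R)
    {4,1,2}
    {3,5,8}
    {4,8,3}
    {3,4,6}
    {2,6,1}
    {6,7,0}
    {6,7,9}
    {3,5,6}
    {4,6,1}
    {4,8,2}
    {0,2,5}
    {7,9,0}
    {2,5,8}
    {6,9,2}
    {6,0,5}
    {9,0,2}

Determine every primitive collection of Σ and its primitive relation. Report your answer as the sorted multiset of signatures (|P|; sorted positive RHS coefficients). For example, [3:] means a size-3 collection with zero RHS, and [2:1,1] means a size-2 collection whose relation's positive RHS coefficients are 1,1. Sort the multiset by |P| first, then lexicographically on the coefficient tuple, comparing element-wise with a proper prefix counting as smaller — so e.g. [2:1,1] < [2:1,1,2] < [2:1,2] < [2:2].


Σ has 25 primitive collections:

  P={2,3}:  v_{2} + v_{3} = 0 — sig = [2:]
  P={4,5}:  v_{4} + v_{5} = 0 — sig = [2:]
  P={6,8}:  v_{6} + v_{8} = 0 — sig = [2:]
  P={0,4}:  v_{0} + v_{4} = v_{7} — sig = [2:1]
  P={2,7}:  v_{2} + v_{7} = v_{9} — sig = [2:1]
  P={3,9}:  v_{3} + v_{9} = v_{7} — sig = [2:1]
  P={5,7}:  v_{5} + v_{7} = v_{0} — sig = [2:1]
  P={0,1}:  v_{0} + v_{1} = v_{6} + v_{9} — sig = [2:1,1]
  P={1,3}:  v_{1} + v_{3} = v_{4} + v_{6} — sig = [2:1,1]
  P={1,5}:  v_{1} + v_{5} = v_{2} + v_{6} — sig = [2:1,1]
  P={1,8}:  v_{1} + v_{8} = v_{2} + v_{4} — sig = [2:1,1]
  P={3,7}:  v_{3} + v_{7} = v_{5} + v_{6} — sig = [2:1,1]
  P={4,7}:  v_{4} + v_{7} = v_{2} + v_{6} — sig = [2:1,1]
  P={5,9}:  v_{5} + v_{9} = v_{0} + v_{2} — sig = [2:1,1]
  P={7,8}:  v_{7} + v_{8} = v_{2} + v_{5} — sig = [2:1,1]
  P={0,3}:  v_{0} + v_{3} = 2·v_{5} + v_{6} — sig = [2:1,2]
  P={0,8}:  v_{0} + v_{8} = v_{2} + 2·v_{5} — sig = [2:1,2]
  P={4,9}:  v_{4} + v_{9} = 2·v_{2} + v_{6} — sig = [2:1,2]
  P={8,9}:  v_{8} + v_{9} = 2·v_{2} + v_{5} — sig = [2:1,2]
  P={1,7}:  v_{1} + v_{7} = 2·v_{2} + 2·v_{6} — sig = [2:2,2]
  P={1,9}:  v_{1} + v_{9} = 3·v_{2} + 2·v_{6} — sig = [2:2,3]
  P={2,4,6}:  v_{2} + v_{4} + v_{6} = v_{1} — sig = [3:1]
  P={2,5,6}:  v_{2} + v_{5} + v_{6} = v_{7} — sig = [3:1]
  P={0,2,6}:  v_{0} + v_{2} + v_{6} = 2·v_{7} — sig = [3:2]
  P={0,6,9}:  v_{0} + v_{6} + v_{9} = 3·v_{7} — sig = [3:3]

Hence PRS(X_Σ) =
[[2:], [2:], [2:], [2:1], [2:1], [2:1], [2:1], [2:1,1], [2:1,1], [2:1,1], [2:1,1], [2:1,1], [2:1,1], [2:1,1], [2:1,1], [2:1,2], [2:1,2], [2:1,2], [2:1,2], [2:2,2], [2:2,3], [3:1], [3:1], [3:2], [3:3]]


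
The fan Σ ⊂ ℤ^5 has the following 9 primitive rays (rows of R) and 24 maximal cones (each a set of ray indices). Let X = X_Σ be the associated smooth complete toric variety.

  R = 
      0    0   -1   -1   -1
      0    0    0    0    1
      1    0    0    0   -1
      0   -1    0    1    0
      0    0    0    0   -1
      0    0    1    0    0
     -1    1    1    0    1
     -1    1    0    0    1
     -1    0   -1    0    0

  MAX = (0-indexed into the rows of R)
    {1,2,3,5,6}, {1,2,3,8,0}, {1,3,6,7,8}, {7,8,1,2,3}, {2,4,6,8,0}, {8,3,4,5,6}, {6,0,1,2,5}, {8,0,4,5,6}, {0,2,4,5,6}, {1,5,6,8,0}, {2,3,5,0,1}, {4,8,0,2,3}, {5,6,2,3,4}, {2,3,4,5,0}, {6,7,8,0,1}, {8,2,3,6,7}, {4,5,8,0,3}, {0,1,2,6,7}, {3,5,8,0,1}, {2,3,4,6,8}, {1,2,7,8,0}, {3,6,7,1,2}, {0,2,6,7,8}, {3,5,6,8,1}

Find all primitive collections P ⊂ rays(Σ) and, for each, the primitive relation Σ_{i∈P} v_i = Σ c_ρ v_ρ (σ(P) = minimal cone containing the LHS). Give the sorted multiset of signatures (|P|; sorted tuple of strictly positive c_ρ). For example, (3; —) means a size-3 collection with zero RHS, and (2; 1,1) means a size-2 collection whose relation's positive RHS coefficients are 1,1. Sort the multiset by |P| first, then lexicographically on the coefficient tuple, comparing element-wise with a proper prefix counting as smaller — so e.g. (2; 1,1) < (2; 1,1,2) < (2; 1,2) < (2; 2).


Minimal non-faces — 7 found among 9 rays, 24 max cones:

  • {1,4}:  v_{1} + v_{4} = 0  →  sig = (2; —)
  • {5,7}:  v_{5} + v_{7} = v_{6}  →  sig = (2; 1)
  • {4,7}:  v_{4} + v_{7} = v_{2} + v_{6} + v_{8}  →  sig = (2; 1,1,1)
  • {0,3,7}:  v_{0} + v_{3} + v_{7} = v_{8}  →  sig = (3; 1)
  • {2,5,8}:  v_{2} + v_{5} + v_{8} = v_{4}  →  sig = (3; 1)
  • {0,3,6}:  v_{0} + v_{3} + v_{6} = v_{5} + v_{8}  →  sig = (3; 1,1)
  • {1,2,6,8}:  v_{1} + v_{2} + v_{6} + v_{8} = v_{7}  →  sig = (4; 1)

Sorted signature multiset PRS(X):
[(2; —), (2; 1), (2; 1,1,1), (3; 1), (3; 1), (3; 1,1), (4; 1)]


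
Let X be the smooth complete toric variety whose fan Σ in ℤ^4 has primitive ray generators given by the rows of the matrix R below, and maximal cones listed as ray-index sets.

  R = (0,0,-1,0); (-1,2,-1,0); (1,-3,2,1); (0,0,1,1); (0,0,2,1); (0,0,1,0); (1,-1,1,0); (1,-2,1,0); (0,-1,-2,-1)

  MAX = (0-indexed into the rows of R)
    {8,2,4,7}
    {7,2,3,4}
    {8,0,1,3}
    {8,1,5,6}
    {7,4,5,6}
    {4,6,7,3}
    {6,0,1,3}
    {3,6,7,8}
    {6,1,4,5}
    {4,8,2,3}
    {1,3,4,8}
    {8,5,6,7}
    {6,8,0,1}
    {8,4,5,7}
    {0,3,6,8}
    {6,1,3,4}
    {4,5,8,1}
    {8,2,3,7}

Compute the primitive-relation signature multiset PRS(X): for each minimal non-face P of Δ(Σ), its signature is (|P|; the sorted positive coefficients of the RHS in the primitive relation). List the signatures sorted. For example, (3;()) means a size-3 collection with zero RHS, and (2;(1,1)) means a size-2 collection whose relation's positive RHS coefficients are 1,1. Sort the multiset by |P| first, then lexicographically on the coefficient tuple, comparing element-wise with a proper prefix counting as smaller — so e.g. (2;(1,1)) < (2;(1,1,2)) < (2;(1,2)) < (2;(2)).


Primitive collections (12):

  • {0,5}:  v_{0} + v_{5} = 0  so sig = (2;())
  • {1,7}:  v_{1} + v_{7} = 0  so sig = (2;())
  • {0,4}:  v_{0} + v_{4} = v_{3}  so sig = (2;(1))
  • {3,5}:  v_{3} + v_{5} = v_{4}  so sig = (2;(1))
  • {0,7}:  v_{0} + v_{7} = v_{3} + v_{6} + v_{8}  so sig = (2;(1,1,1))
  • {1,2}:  v_{1} + v_{2} = v_{3} + v_{4} + v_{8}  so sig = (2;(1,1,1))
  • {0,2}:  v_{0} + v_{2} = 2·v_{3} + v_{7} + v_{8}  so sig = (2;(1,1,2))
  • {2,5}:  v_{2} + v_{5} = 2·v_{4} + v_{7} + v_{8}  so sig = (2;(1,1,2))
  • {2,6}:  v_{2} + v_{6} = v_{3} + 2·v_{7}  so sig = (2;(1,2))
  • {4,6,8}:  v_{4} + v_{6} + v_{8} = v_{7}  so sig = (3;(1))
  • {1,3,6,8}:  v_{1} + v_{3} + v_{6} + v_{8} = v_{0}  so sig = (4;(1))
  • {3,4,7,8}:  v_{3} + v_{4} + v_{7} + v_{8} = v_{2}  so sig = (4;(1))

Signatures (|P|; sorted positive RHS coefficients), sorted:
{ (2;()) ×2,  (2;(1)) ×2,  (2;(1,1,1)) ×2,  (2;(1,1,2)) ×2,  (2;(1,2)),  (3;(1)),  (4;(1)) ×2 }


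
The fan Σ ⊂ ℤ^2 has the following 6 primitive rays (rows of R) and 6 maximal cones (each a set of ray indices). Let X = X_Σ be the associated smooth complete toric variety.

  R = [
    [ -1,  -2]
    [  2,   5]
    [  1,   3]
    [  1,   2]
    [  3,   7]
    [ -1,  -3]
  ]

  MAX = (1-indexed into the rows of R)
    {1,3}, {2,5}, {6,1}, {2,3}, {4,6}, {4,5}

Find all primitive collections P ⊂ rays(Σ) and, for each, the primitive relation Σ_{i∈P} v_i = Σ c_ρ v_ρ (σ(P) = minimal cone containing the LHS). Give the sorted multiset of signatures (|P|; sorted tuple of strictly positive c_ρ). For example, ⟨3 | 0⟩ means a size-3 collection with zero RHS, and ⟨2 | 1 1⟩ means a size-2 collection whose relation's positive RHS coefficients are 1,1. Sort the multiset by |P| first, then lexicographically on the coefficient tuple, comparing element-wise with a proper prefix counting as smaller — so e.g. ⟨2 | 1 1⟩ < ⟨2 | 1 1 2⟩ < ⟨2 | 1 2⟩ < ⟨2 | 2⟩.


|primitive collections| = 9. Relations:

  {1,4}:  v_{1} + v_{4} = 0  ⇒ sig = ⟨2 | 0⟩
  {3,6}:  v_{3} + v_{6} = 0  ⇒ sig = ⟨2 | 0⟩
  {1,2}:  v_{1} + v_{2} = v_{3}  ⇒ sig = ⟨2 | 1⟩
  {1,5}:  v_{1} + v_{5} = v_{2}  ⇒ sig = ⟨2 | 1⟩
  {2,4}:  v_{2} + v_{4} = v_{5}  ⇒ sig = ⟨2 | 1⟩
  {2,6}:  v_{2} + v_{6} = v_{4}  ⇒ sig = ⟨2 | 1⟩
  {3,4}:  v_{3} + v_{4} = v_{2}  ⇒ sig = ⟨2 | 1⟩
  {3,5}:  v_{3} + v_{5} = 2·v_{2}  ⇒ sig = ⟨2 | 2⟩
  {5,6}:  v_{5} + v_{6} = 2·v_{4}  ⇒ sig = ⟨2 | 2⟩

Hence PRS(X_Σ) =
{ ⟨2 | 0⟩ ×2,  ⟨2 | 1⟩ ×5,  ⟨2 | 2⟩ ×2 }


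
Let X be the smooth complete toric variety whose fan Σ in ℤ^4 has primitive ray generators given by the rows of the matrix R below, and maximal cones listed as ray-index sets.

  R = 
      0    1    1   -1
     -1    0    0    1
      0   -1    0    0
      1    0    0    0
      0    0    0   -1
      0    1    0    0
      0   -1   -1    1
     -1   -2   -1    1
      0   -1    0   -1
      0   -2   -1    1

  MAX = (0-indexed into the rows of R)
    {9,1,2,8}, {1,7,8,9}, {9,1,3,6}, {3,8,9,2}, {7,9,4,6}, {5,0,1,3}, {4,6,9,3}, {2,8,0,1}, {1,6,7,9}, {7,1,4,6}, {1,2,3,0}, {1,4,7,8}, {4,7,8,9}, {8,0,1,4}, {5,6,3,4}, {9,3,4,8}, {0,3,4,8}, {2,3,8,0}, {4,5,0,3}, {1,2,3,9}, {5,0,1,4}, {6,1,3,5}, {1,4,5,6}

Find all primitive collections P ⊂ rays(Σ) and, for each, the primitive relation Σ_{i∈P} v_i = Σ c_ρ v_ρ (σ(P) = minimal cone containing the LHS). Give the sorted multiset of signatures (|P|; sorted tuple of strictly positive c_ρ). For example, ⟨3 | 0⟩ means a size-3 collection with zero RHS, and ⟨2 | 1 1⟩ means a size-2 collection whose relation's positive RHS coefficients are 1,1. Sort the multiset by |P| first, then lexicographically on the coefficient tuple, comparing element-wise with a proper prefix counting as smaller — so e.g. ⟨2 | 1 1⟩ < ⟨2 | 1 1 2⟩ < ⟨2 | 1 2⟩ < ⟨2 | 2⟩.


Minimal non-faces — 15 found among 10 rays, 23 max cones:

  • {0,6}:  v_{0} + v_{6} = 0  so sig = ⟨2 | 0⟩
  • {2,5}:  v_{2} + v_{5} = 0  so sig = ⟨2 | 0⟩
  • {0,9}:  v_{0} + v_{9} = v_{2}  so sig = ⟨2 | 1⟩
  • {2,4}:  v_{2} + v_{4} = v_{8}  so sig = ⟨2 | 1⟩
  • {2,6}:  v_{2} + v_{6} = v_{9}  so sig = ⟨2 | 1⟩
  • {3,7}:  v_{3} + v_{7} = v_{9}  so sig = ⟨2 | 1⟩
  • {5,8}:  v_{5} + v_{8} = v_{4}  so sig = ⟨2 | 1⟩
  • {5,9}:  v_{5} + v_{9} = v_{6}  so sig = ⟨2 | 1⟩
  • {0,7}:  v_{0} + v_{7} = v_{1} + v_{8}  so sig = ⟨2 | 1 1⟩
  • {6,8}:  v_{6} + v_{8} = v_{4} + v_{9}  so sig = ⟨2 | 1 1⟩
  • {2,7}:  v_{2} + v_{7} = v_{1} + v_{8} + v_{9}  so sig = ⟨2 | 1 1 1⟩
  • {5,7}:  v_{5} + v_{7} = v_{1} + v_{4} + v_{6}  so sig = ⟨2 | 1 1 1⟩
  • {1,3,4}:  v_{1} + v_{3} + v_{4} = 0  so sig = ⟨3 | 0⟩
  • {1,3,8}:  v_{1} + v_{3} + v_{8} = v_{2}  so sig = ⟨3 | 1⟩
  • {1,4,9}:  v_{1} + v_{4} + v_{9} = v_{7}  so sig = ⟨3 | 1⟩

Hence PRS(X_Σ) =
[⟨2 | 0⟩, ⟨2 | 0⟩, ⟨2 | 1⟩, ⟨2 | 1⟩, ⟨2 | 1⟩, ⟨2 | 1⟩, ⟨2 | 1⟩, ⟨2 | 1⟩, ⟨2 | 1 1⟩, ⟨2 | 1 1⟩, ⟨2 | 1 1 1⟩, ⟨2 | 1 1 1⟩, ⟨3 | 0⟩, ⟨3 | 1⟩, ⟨3 | 1⟩]


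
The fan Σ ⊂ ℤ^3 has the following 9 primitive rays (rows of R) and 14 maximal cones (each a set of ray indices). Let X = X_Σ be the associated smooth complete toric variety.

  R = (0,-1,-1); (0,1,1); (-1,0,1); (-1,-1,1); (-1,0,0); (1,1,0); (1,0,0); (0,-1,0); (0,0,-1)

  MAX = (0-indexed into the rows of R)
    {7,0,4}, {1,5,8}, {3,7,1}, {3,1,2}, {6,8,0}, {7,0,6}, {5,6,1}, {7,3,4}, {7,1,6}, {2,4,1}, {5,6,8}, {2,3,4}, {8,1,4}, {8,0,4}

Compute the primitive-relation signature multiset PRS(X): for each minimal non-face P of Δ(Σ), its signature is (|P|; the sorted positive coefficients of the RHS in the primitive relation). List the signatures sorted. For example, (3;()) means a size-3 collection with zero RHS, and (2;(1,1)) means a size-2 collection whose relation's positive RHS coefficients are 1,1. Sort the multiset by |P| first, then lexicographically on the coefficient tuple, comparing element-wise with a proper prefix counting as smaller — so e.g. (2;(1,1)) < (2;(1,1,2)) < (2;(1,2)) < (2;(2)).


Σ has 18 primitive collections:

  P = {0,1}:  v_{0} + v_{1} = 0 — sig = (2;())
  P = {4,6}:  v_{4} + v_{6} = 0 — sig = (2;())
  P = {2,5}:  v_{2} + v_{5} = v_{1} — sig = (2;(1))
  P = {2,7}:  v_{2} + v_{7} = v_{3} — sig = (2;(1))
  P = {2,8}:  v_{2} + v_{8} = v_{4} — sig = (2;(1))
  P = {5,7}:  v_{5} + v_{7} = v_{6} — sig = (2;(1))
  P = {7,8}:  v_{7} + v_{8} = v_{0} — sig = (2;(1))
  P = {0,2}:  v_{0} + v_{2} = v_{4} + v_{7} — sig = (2;(1,1))
  P = {0,5}:  v_{0} + v_{5} = v_{6} + v_{8} — sig = (2;(1,1))
  P = {2,6}:  v_{2} + v_{6} = v_{1} + v_{7} — sig = (2;(1,1))
  P = {3,5}:  v_{3} + v_{5} = v_{1} + v_{7} — sig = (2;(1,1))
  P = {3,8}:  v_{3} + v_{8} = v_{4} + v_{7} — sig = (2;(1,1))
  P = {4,5}:  v_{4} + v_{5} = v_{1} + v_{8} — sig = (2;(1,1))
  P = {0,3}:  v_{0} + v_{3} = v_{4} + 2·v_{7} — sig = (2;(1,2))
  P = {3,6}:  v_{3} + v_{6} = v_{1} + 2·v_{7} — sig = (2;(1,2))
  P = {1,4,7}:  v_{1} + v_{4} + v_{7} = v_{2} — sig = (3;(1))
  P = {1,6,8}:  v_{1} + v_{6} + v_{8} = v_{5} — sig = (3;(1))
  P = {1,3,4}:  v_{1} + v_{3} + v_{4} = 2·v_{2} — sig = (3;(2))

Hence PRS(X_Σ) =
    (2;())
    (2;())
    (2;(1))
    (2;(1))
    (2;(1))
    (2;(1))
    (2;(1))
    (2;(1,1))
    (2;(1,1))
    (2;(1,1))
    (2;(1,1))
    (2;(1,1))
    (2;(1,1))
    (2;(1,2))
    (2;(1,2))
    (3;(1))
    (3;(1))
    (3;(2))


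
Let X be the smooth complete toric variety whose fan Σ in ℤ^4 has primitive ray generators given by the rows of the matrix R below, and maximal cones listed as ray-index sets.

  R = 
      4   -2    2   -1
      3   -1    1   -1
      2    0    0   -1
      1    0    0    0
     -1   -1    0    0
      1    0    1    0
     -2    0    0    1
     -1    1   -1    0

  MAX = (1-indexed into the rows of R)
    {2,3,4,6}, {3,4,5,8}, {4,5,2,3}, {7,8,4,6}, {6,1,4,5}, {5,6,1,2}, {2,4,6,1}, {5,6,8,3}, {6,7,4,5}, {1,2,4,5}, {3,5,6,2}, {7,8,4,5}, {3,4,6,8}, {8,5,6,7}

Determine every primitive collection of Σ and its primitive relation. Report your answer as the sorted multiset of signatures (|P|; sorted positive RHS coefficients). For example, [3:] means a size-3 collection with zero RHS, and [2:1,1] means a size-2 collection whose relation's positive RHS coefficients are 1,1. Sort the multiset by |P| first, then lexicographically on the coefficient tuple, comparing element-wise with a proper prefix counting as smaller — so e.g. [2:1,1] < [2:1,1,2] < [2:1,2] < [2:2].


The 9 primitive collections of Σ (r=8, n=4):

  P = {3,7}:  v_{3} + v_{7} = 0 — sig = [2:]
  P = {1,8}:  v_{1} + v_{8} = v_{2} — sig = [2:1]
  P = {2,8}:  v_{2} + v_{8} = v_{3} — sig = [2:1]
  P = {2,7}:  v_{2} + v_{7} = v_{4} + v_{5} + v_{6} — sig = [2:1,1,1]
  P = {1,3}:  v_{1} + v_{3} = 2·v_{2} — sig = [2:2]
  P = {1,7}:  v_{1} + v_{7} = 2·v_{4} + 2·v_{5} + 2·v_{6} — sig = [2:2,2,2]
  P = {4,5,6,8}:  v_{4} + v_{5} + v_{6} + v_{8} = 0 — sig = [4:]
  P = {2,4,5,6}:  v_{2} + v_{4} + v_{5} + v_{6} = v_{1} — sig = [4:1]
  P = {3,4,5,6}:  v_{3} + v_{4} + v_{5} + v_{6} = v_{2} — sig = [4:1]

Hence PRS(X_Σ) =
[[2:], [2:1], [2:1], [2:1,1,1], [2:2], [2:2,2,2], [4:], [4:1], [4:1]]


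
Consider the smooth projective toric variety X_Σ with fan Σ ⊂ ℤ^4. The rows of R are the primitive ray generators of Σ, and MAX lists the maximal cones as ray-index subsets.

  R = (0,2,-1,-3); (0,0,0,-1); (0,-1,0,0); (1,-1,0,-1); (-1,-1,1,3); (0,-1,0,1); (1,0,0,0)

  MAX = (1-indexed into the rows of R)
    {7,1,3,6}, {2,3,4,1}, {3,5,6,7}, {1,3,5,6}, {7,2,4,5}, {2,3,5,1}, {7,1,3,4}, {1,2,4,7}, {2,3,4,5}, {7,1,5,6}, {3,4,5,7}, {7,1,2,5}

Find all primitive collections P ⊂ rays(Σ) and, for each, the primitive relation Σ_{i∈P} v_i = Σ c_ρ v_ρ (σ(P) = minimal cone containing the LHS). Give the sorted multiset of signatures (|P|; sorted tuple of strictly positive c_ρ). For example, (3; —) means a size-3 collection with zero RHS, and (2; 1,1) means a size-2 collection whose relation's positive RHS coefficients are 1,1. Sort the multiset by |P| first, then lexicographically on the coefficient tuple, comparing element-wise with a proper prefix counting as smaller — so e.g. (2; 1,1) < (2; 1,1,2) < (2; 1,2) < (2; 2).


|primitive collections| = 5. Relations:

  P = {2,6}:  v_{2} + v_{6} = v_{3}  ⇒ sig = (2; 1)
  P = {4,6}:  v_{4} + v_{6} = 2·v_{3} + v_{7}  ⇒ sig = (2; 1,2)
  P = {1,4,5}:  v_{1} + v_{4} + v_{5} = v_{2}  ⇒ sig = (3; 1)
  P = {2,3,7}:  v_{2} + v_{3} + v_{7} = v_{4}  ⇒ sig = (3; 1)
  P = {1,3,5,7}:  v_{1} + v_{3} + v_{5} + v_{7} = 0  ⇒ sig = (4; —)

Signatures (|P|; sorted positive RHS coefficients), sorted:
[(2; 1), (2; 1,2), (3; 1), (3; 1), (4; —)]


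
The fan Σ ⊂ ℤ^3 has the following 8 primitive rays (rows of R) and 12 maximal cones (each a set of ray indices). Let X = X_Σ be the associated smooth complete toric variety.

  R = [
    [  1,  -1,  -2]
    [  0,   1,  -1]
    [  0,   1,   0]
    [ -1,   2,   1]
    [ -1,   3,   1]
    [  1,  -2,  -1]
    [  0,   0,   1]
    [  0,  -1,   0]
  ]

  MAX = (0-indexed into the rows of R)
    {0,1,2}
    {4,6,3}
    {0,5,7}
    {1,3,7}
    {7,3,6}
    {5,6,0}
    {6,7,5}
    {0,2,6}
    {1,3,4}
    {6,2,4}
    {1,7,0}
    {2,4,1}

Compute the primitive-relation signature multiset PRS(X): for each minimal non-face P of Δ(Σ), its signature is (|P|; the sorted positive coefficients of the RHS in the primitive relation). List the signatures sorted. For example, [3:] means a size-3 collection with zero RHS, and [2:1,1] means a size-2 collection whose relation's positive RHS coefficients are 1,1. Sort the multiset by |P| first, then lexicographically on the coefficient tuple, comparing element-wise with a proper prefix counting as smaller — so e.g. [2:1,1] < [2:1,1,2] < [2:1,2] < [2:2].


Primitive collections (11):

  P = {2,7}:  v_{2} + v_{7} = 0 — sig = [2:]
  P = {3,5}:  v_{3} + v_{5} = 0 — sig = [2:]
  P = {0,3}:  v_{0} + v_{3} = v_{1} — sig = [2:1]
  P = {1,5}:  v_{1} + v_{5} = v_{0} — sig = [2:1]
  P = {1,6}:  v_{1} + v_{6} = v_{2} — sig = [2:1]
  P = {2,3}:  v_{2} + v_{3} = v_{4} — sig = [2:1]
  P = {4,5}:  v_{4} + v_{5} = v_{2} — sig = [2:1]
  P = {4,7}:  v_{4} + v_{7} = v_{3} — sig = [2:1]
  P = {0,4}:  v_{0} + v_{4} = v_{1} + v_{2} — sig = [2:1,1]
  P = {2,5}:  v_{2} + v_{5} = v_{0} + v_{6} — sig = [2:1,1]
  P = {0,6,7}:  v_{0} + v_{6} + v_{7} = v_{5} — sig = [3:1]

so the primitive-relation signature multiset is
[[2:], [2:], [2:1], [2:1], [2:1], [2:1], [2:1], [2:1], [2:1,1], [2:1,1], [3:1]]
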